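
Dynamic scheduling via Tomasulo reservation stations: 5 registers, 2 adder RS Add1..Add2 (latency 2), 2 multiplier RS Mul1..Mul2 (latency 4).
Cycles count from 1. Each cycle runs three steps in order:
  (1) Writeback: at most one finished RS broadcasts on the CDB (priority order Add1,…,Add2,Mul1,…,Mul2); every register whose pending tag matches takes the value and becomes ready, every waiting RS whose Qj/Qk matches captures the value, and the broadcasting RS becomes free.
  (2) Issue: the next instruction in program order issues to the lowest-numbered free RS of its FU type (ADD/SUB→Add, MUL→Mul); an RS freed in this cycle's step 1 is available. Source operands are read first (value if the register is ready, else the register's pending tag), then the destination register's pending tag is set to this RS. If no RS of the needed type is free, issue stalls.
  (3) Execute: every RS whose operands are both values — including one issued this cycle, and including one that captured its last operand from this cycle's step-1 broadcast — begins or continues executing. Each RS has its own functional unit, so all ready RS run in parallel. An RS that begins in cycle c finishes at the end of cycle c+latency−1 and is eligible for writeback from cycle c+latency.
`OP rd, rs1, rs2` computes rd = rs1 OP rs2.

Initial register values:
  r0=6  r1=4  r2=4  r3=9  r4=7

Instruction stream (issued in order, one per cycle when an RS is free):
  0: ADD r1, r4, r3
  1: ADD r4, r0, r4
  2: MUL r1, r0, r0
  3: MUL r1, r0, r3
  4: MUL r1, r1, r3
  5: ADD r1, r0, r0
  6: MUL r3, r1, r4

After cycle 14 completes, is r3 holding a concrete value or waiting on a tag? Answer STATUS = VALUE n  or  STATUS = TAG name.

  c1: issue ADD r1<-Add1  regs: r0:6,r1:Add1,r2:4,r3:9,r4:7
  c2: issue ADD r4<-Add2  regs: r0:6,r1:Add1,r2:4,r3:9,r4:Add2
  c3: CDB Add1=16; issue MUL r1<-Mul1  regs: r0:6,r1:Mul1,r2:4,r3:9,r4:Add2
  c4: CDB Add2=13; issue MUL r1<-Mul2  regs: r0:6,r1:Mul2,r2:4,r3:9,r4:13
  c5: stall  regs: r0:6,r1:Mul2,r2:4,r3:9,r4:13
  c6: stall  regs: r0:6,r1:Mul2,r2:4,r3:9,r4:13
  c7: CDB Mul1=36; issue MUL r1<-Mul1  regs: r0:6,r1:Mul1,r2:4,r3:9,r4:13
  c8: CDB Mul2=54; issue ADD r1<-Add1  regs: r0:6,r1:Add1,r2:4,r3:9,r4:13
  c9: issue MUL r3<-Mul2  regs: r0:6,r1:Add1,r2:4,r3:Mul2,r4:13
  c10: CDB Add1=12  regs: r0:6,r1:12,r2:4,r3:Mul2,r4:13
  c11: -  regs: r0:6,r1:12,r2:4,r3:Mul2,r4:13
  c12: CDB Mul1=486  regs: r0:6,r1:12,r2:4,r3:Mul2,r4:13
  c13: -  regs: r0:6,r1:12,r2:4,r3:Mul2,r4:13
  c14: CDB Mul2=156  regs: r0:6,r1:12,r2:4,r3:156,r4:13

STATUS = VALUE 156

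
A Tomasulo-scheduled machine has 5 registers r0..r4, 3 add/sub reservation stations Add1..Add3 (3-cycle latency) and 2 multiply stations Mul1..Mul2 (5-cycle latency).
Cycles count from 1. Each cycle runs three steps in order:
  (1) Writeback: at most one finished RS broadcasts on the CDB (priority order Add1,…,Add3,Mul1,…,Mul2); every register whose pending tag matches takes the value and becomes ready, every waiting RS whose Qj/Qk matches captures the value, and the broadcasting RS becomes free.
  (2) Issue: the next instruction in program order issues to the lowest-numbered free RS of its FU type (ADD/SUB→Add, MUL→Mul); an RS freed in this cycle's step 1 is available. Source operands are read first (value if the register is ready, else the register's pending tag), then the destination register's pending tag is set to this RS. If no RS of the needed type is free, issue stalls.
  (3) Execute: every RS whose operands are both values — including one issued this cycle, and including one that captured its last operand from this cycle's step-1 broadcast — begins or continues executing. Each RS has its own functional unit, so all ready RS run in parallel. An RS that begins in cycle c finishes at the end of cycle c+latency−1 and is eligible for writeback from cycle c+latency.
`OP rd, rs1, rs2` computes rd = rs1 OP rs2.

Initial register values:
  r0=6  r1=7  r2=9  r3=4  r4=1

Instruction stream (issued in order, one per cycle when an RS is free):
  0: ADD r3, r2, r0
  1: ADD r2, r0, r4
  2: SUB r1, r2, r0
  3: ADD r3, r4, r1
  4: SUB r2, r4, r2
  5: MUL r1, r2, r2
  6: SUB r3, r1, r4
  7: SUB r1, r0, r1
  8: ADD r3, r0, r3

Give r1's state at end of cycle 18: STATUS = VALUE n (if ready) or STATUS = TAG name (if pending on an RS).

  c1: issue ADD r3<-Add1  regs: r0:6,r1:7,r2:9,r3:Add1,r4:1
  c2: issue ADD r2<-Add2  regs: r0:6,r1:7,r2:Add2,r3:Add1,r4:1
  c3: issue SUB r1<-Add3  regs: r0:6,r1:Add3,r2:Add2,r3:Add1,r4:1
  c4: CDB Add1=15; issue ADD r3<-Add1  regs: r0:6,r1:Add3,r2:Add2,r3:Add1,r4:1
  c5: CDB Add2=7; issue SUB r2<-Add2  regs: r0:6,r1:Add3,r2:Add2,r3:Add1,r4:1
  c6: issue MUL r1<-Mul1  regs: r0:6,r1:Mul1,r2:Add2,r3:Add1,r4:1
  c7: stall  regs: r0:6,r1:Mul1,r2:Add2,r3:Add1,r4:1
  c8: CDB Add2=-6; issue SUB r3<-Add2  regs: r0:6,r1:Mul1,r2:-6,r3:Add2,r4:1
  c9: CDB Add3=1; issue SUB r1<-Add3  regs: r0:6,r1:Add3,r2:-6,r3:Add2,r4:1
  c10: stall  regs: r0:6,r1:Add3,r2:-6,r3:Add2,r4:1
  c11: stall  regs: r0:6,r1:Add3,r2:-6,r3:Add2,r4:1
  c12: CDB Add1=2; issue ADD r3<-Add1  regs: r0:6,r1:Add3,r2:-6,r3:Add1,r4:1
  c13: CDB Mul1=36  regs: r0:6,r1:Add3,r2:-6,r3:Add1,r4:1
  c14: -  regs: r0:6,r1:Add3,r2:-6,r3:Add1,r4:1
  c15: -  regs: r0:6,r1:Add3,r2:-6,r3:Add1,r4:1
  c16: CDB Add2=35  regs: r0:6,r1:Add3,r2:-6,r3:Add1,r4:1
  c17: CDB Add3=-30  regs: r0:6,r1:-30,r2:-6,r3:Add1,r4:1
  c18: -  regs: r0:6,r1:-30,r2:-6,r3:Add1,r4:1

STATUS = VALUE -30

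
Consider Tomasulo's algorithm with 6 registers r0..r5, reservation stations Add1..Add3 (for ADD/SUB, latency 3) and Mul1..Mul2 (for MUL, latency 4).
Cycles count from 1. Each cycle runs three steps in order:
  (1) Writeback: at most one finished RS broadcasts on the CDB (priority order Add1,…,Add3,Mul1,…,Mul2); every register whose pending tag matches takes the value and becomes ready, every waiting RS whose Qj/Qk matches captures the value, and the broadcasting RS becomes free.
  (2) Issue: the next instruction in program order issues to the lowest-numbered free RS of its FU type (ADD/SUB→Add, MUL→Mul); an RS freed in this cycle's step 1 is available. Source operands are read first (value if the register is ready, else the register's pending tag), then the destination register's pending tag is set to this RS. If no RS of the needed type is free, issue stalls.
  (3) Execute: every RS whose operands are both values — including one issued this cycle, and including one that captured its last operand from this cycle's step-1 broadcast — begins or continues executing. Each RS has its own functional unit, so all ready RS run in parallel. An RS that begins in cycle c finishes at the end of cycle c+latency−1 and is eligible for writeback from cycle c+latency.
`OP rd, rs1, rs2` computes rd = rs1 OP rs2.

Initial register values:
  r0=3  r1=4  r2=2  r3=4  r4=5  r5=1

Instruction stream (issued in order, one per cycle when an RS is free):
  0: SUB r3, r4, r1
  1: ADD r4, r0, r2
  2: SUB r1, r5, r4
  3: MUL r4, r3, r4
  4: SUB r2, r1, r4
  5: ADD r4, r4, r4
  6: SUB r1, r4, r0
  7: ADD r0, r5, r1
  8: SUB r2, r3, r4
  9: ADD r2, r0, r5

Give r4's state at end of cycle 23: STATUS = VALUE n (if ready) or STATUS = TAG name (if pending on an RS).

STATUS = VALUE 10

cycle 1: issue SUB r3<-Add1 // r0:3,r1:4,r2:2,r3:Add1,r4:5,r5:1
cycle 2: issue ADD r4<-Add2 // r0:3,r1:4,r2:2,r3:Add1,r4:Add2,r5:1
cycle 3: issue SUB r1<-Add3 // r0:3,r1:Add3,r2:2,r3:Add1,r4:Add2,r5:1
cycle 4: CDB Add1=1; issue MUL r4<-Mul1 // r0:3,r1:Add3,r2:2,r3:1,r4:Mul1,r5:1
cycle 5: CDB Add2=5; issue SUB r2<-Add1 // r0:3,r1:Add3,r2:Add1,r3:1,r4:Mul1,r5:1
cycle 6: issue ADD r4<-Add2 // r0:3,r1:Add3,r2:Add1,r3:1,r4:Add2,r5:1
cycle 7: stall // r0:3,r1:Add3,r2:Add1,r3:1,r4:Add2,r5:1
cycle 8: CDB Add3=-4; issue SUB r1<-Add3 // r0:3,r1:Add3,r2:Add1,r3:1,r4:Add2,r5:1
cycle 9: CDB Mul1=5; stall // r0:3,r1:Add3,r2:Add1,r3:1,r4:Add2,r5:1
cycle 10: stall // r0:3,r1:Add3,r2:Add1,r3:1,r4:Add2,r5:1
cycle 11: stall // r0:3,r1:Add3,r2:Add1,r3:1,r4:Add2,r5:1
cycle 12: CDB Add1=-9; issue ADD r0<-Add1 // r0:Add1,r1:Add3,r2:-9,r3:1,r4:Add2,r5:1
cycle 13: CDB Add2=10; issue SUB r2<-Add2 // r0:Add1,r1:Add3,r2:Add2,r3:1,r4:10,r5:1
cycle 14: stall // r0:Add1,r1:Add3,r2:Add2,r3:1,r4:10,r5:1
cycle 15: stall // r0:Add1,r1:Add3,r2:Add2,r3:1,r4:10,r5:1
cycle 16: CDB Add2=-9; issue ADD r2<-Add2 // r0:Add1,r1:Add3,r2:Add2,r3:1,r4:10,r5:1
cycle 17: CDB Add3=7 // r0:Add1,r1:7,r2:Add2,r3:1,r4:10,r5:1
cycle 18: - // r0:Add1,r1:7,r2:Add2,r3:1,r4:10,r5:1
cycle 19: - // r0:Add1,r1:7,r2:Add2,r3:1,r4:10,r5:1
cycle 20: CDB Add1=8 // r0:8,r1:7,r2:Add2,r3:1,r4:10,r5:1
cycle 21: - // r0:8,r1:7,r2:Add2,r3:1,r4:10,r5:1
cycle 22: - // r0:8,r1:7,r2:Add2,r3:1,r4:10,r5:1
cycle 23: CDB Add2=9 // r0:8,r1:7,r2:9,r3:1,r4:10,r5:1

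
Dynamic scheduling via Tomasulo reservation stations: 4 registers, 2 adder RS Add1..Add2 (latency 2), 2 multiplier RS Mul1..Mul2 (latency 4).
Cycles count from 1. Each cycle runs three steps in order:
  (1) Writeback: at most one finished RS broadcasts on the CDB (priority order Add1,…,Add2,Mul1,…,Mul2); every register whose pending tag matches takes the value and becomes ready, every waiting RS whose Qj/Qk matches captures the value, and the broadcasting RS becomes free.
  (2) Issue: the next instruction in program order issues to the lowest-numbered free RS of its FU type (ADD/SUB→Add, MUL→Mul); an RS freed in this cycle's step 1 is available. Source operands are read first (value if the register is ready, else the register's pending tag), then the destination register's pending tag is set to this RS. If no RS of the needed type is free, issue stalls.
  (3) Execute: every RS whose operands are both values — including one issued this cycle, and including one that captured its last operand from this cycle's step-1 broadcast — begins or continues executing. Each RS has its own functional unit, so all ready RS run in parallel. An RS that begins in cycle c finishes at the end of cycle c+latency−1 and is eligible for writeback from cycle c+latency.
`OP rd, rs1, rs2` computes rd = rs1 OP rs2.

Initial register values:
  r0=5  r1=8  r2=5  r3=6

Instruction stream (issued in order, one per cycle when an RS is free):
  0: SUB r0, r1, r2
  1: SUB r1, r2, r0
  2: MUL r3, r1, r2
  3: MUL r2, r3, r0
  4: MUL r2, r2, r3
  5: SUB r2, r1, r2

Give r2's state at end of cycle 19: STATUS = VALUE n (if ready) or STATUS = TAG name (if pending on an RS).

STATUS = VALUE -298

  c1: issue SUB r0<-Add1  regs: r0:Add1,r1:8,r2:5,r3:6
  c2: issue SUB r1<-Add2  regs: r0:Add1,r1:Add2,r2:5,r3:6
  c3: CDB Add1=3; issue MUL r3<-Mul1  regs: r0:3,r1:Add2,r2:5,r3:Mul1
  c4: issue MUL r2<-Mul2  regs: r0:3,r1:Add2,r2:Mul2,r3:Mul1
  c5: CDB Add2=2; stall  regs: r0:3,r1:2,r2:Mul2,r3:Mul1
  c6: stall  regs: r0:3,r1:2,r2:Mul2,r3:Mul1
  c7: stall  regs: r0:3,r1:2,r2:Mul2,r3:Mul1
  c8: stall  regs: r0:3,r1:2,r2:Mul2,r3:Mul1
  c9: CDB Mul1=10; issue MUL r2<-Mul1  regs: r0:3,r1:2,r2:Mul1,r3:10
  c10: issue SUB r2<-Add1  regs: r0:3,r1:2,r2:Add1,r3:10
  c11: -  regs: r0:3,r1:2,r2:Add1,r3:10
  c12: -  regs: r0:3,r1:2,r2:Add1,r3:10
  c13: CDB Mul2=30  regs: r0:3,r1:2,r2:Add1,r3:10
  c14: -  regs: r0:3,r1:2,r2:Add1,r3:10
  c15: -  regs: r0:3,r1:2,r2:Add1,r3:10
  c16: -  regs: r0:3,r1:2,r2:Add1,r3:10
  c17: CDB Mul1=300  regs: r0:3,r1:2,r2:Add1,r3:10
  c18: -  regs: r0:3,r1:2,r2:Add1,r3:10
  c19: CDB Add1=-298  regs: r0:3,r1:2,r2:-298,r3:10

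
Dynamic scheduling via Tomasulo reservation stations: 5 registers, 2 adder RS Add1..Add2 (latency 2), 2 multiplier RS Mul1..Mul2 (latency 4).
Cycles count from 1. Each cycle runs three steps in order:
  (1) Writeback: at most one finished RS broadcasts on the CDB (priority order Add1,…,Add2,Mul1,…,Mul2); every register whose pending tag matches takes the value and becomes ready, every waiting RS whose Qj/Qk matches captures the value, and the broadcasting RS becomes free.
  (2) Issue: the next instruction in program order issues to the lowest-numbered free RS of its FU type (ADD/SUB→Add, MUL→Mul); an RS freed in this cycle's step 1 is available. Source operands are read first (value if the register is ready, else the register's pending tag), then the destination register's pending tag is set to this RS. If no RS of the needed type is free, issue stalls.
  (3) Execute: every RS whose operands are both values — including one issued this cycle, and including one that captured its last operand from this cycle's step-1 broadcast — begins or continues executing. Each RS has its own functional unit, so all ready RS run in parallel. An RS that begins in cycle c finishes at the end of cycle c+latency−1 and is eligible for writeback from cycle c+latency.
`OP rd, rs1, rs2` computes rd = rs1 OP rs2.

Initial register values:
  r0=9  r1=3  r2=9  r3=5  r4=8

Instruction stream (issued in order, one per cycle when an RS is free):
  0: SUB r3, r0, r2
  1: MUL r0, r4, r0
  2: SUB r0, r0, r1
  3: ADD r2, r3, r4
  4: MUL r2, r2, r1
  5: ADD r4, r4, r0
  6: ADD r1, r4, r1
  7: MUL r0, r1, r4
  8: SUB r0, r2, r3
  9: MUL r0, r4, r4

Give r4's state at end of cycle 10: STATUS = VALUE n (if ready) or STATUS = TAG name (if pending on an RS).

cycle 1: issue SUB r3<-Add1 // r0:9,r1:3,r2:9,r3:Add1,r4:8
cycle 2: issue MUL r0<-Mul1 // r0:Mul1,r1:3,r2:9,r3:Add1,r4:8
cycle 3: CDB Add1=0; issue SUB r0<-Add1 // r0:Add1,r1:3,r2:9,r3:0,r4:8
cycle 4: issue ADD r2<-Add2 // r0:Add1,r1:3,r2:Add2,r3:0,r4:8
cycle 5: issue MUL r2<-Mul2 // r0:Add1,r1:3,r2:Mul2,r3:0,r4:8
cycle 6: CDB Add2=8; issue ADD r4<-Add2 // r0:Add1,r1:3,r2:Mul2,r3:0,r4:Add2
cycle 7: CDB Mul1=72; stall // r0:Add1,r1:3,r2:Mul2,r3:0,r4:Add2
cycle 8: stall // r0:Add1,r1:3,r2:Mul2,r3:0,r4:Add2
cycle 9: CDB Add1=69; issue ADD r1<-Add1 // r0:69,r1:Add1,r2:Mul2,r3:0,r4:Add2
cycle 10: CDB Mul2=24; issue MUL r0<-Mul1 // r0:Mul1,r1:Add1,r2:24,r3:0,r4:Add2

STATUS = TAG Add2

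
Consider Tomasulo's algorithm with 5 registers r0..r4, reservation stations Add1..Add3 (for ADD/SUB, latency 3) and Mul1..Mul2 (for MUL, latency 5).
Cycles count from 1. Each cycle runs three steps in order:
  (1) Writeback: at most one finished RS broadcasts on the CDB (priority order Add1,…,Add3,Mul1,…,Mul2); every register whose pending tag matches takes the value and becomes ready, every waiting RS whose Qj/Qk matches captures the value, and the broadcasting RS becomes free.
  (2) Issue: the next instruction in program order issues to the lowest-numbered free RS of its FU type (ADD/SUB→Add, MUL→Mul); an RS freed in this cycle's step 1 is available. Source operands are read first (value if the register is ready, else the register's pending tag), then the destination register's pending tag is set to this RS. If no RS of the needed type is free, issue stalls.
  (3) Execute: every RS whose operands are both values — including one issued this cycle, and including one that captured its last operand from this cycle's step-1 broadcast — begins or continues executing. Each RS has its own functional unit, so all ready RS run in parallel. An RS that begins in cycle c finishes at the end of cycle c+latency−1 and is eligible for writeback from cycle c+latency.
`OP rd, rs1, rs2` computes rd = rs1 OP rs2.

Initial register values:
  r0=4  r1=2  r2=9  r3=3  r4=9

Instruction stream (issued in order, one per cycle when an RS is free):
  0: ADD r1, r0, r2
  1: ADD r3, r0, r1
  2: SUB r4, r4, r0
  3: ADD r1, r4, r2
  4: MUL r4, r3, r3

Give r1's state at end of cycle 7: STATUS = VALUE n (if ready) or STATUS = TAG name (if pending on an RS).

  c1: issue ADD r1<-Add1  regs: r0:4,r1:Add1,r2:9,r3:3,r4:9
  c2: issue ADD r3<-Add2  regs: r0:4,r1:Add1,r2:9,r3:Add2,r4:9
  c3: issue SUB r4<-Add3  regs: r0:4,r1:Add1,r2:9,r3:Add2,r4:Add3
  c4: CDB Add1=13; issue ADD r1<-Add1  regs: r0:4,r1:Add1,r2:9,r3:Add2,r4:Add3
  c5: issue MUL r4<-Mul1  regs: r0:4,r1:Add1,r2:9,r3:Add2,r4:Mul1
  c6: CDB Add3=5  regs: r0:4,r1:Add1,r2:9,r3:Add2,r4:Mul1
  c7: CDB Add2=17  regs: r0:4,r1:Add1,r2:9,r3:17,r4:Mul1

STATUS = TAG Add1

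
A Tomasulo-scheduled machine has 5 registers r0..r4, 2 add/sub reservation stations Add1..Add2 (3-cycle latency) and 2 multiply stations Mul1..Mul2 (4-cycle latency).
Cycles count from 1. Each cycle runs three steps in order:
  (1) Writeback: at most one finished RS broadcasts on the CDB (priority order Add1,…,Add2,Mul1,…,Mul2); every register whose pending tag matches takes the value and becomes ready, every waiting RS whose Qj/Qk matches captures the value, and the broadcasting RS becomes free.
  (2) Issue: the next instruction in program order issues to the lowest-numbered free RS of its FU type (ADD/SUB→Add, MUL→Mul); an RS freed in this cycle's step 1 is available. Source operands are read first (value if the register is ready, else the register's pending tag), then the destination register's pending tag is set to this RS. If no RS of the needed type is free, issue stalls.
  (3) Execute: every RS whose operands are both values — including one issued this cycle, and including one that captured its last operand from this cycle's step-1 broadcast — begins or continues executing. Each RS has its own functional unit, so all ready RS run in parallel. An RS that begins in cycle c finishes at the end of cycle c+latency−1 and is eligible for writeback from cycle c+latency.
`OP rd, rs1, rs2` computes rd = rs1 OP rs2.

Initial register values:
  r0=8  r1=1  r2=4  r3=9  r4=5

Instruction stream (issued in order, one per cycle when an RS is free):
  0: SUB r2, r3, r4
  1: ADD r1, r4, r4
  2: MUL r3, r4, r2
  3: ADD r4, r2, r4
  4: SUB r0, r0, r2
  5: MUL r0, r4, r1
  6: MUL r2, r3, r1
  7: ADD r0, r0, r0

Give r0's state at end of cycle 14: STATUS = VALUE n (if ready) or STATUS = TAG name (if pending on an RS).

cycle 1: issue SUB r2<-Add1 // r0:8,r1:1,r2:Add1,r3:9,r4:5
cycle 2: issue ADD r1<-Add2 // r0:8,r1:Add2,r2:Add1,r3:9,r4:5
cycle 3: issue MUL r3<-Mul1 // r0:8,r1:Add2,r2:Add1,r3:Mul1,r4:5
cycle 4: CDB Add1=4; issue ADD r4<-Add1 // r0:8,r1:Add2,r2:4,r3:Mul1,r4:Add1
cycle 5: CDB Add2=10; issue SUB r0<-Add2 // r0:Add2,r1:10,r2:4,r3:Mul1,r4:Add1
cycle 6: issue MUL r0<-Mul2 // r0:Mul2,r1:10,r2:4,r3:Mul1,r4:Add1
cycle 7: CDB Add1=9; stall // r0:Mul2,r1:10,r2:4,r3:Mul1,r4:9
cycle 8: CDB Add2=4; stall // r0:Mul2,r1:10,r2:4,r3:Mul1,r4:9
cycle 9: CDB Mul1=20; issue MUL r2<-Mul1 // r0:Mul2,r1:10,r2:Mul1,r3:20,r4:9
cycle 10: issue ADD r0<-Add1 // r0:Add1,r1:10,r2:Mul1,r3:20,r4:9
cycle 11: CDB Mul2=90 // r0:Add1,r1:10,r2:Mul1,r3:20,r4:9
cycle 12: - // r0:Add1,r1:10,r2:Mul1,r3:20,r4:9
cycle 13: CDB Mul1=200 // r0:Add1,r1:10,r2:200,r3:20,r4:9
cycle 14: CDB Add1=180 // r0:180,r1:10,r2:200,r3:20,r4:9

STATUS = VALUE 180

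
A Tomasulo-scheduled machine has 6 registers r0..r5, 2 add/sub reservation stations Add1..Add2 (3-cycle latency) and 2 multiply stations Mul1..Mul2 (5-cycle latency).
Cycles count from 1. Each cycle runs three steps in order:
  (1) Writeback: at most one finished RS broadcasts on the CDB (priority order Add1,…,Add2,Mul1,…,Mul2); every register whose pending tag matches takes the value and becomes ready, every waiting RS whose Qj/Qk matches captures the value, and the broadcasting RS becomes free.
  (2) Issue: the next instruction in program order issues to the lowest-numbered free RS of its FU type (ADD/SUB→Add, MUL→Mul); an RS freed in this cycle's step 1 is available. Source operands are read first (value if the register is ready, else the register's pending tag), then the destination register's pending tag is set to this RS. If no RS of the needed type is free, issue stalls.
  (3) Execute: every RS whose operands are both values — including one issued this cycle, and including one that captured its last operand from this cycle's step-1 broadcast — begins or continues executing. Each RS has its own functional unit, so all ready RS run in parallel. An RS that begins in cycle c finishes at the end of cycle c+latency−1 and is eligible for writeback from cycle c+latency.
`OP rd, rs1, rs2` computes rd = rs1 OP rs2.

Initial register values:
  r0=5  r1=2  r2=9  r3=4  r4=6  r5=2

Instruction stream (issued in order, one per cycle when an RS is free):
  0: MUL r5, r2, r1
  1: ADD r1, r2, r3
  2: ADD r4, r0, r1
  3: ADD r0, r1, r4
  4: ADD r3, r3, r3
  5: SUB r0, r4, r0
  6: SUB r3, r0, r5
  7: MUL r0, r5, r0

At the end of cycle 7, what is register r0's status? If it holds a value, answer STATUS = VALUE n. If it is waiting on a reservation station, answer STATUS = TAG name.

c1: issue MUL r5<-Mul1 | r0:5,r1:2,r2:9,r3:4,r4:6,r5:Mul1
c2: issue ADD r1<-Add1 | r0:5,r1:Add1,r2:9,r3:4,r4:6,r5:Mul1
c3: issue ADD r4<-Add2 | r0:5,r1:Add1,r2:9,r3:4,r4:Add2,r5:Mul1
c4: stall | r0:5,r1:Add1,r2:9,r3:4,r4:Add2,r5:Mul1
c5: CDB Add1=13; issue ADD r0<-Add1 | r0:Add1,r1:13,r2:9,r3:4,r4:Add2,r5:Mul1
c6: CDB Mul1=18; stall | r0:Add1,r1:13,r2:9,r3:4,r4:Add2,r5:18
c7: stall | r0:Add1,r1:13,r2:9,r3:4,r4:Add2,r5:18

STATUS = TAG Add1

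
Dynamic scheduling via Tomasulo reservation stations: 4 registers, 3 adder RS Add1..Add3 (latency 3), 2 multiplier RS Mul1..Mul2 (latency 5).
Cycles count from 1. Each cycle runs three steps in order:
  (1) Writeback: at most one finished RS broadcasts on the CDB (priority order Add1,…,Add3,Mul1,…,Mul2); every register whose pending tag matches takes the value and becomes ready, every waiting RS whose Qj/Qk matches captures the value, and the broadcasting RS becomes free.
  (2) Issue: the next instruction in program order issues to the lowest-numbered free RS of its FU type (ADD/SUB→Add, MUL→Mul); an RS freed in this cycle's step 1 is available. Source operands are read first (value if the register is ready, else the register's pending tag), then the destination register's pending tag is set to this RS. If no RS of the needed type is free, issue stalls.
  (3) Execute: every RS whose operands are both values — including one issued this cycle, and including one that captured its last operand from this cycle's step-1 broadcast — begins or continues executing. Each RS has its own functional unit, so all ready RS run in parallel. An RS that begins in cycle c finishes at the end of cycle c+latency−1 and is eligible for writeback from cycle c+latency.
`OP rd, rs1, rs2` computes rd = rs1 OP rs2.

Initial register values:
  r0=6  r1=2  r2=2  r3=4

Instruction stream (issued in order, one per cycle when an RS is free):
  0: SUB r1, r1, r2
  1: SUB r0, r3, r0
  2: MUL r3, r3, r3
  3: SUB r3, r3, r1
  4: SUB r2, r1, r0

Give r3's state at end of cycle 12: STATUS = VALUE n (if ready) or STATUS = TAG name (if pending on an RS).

cycle 1: issue SUB r1<-Add1 // r0:6,r1:Add1,r2:2,r3:4
cycle 2: issue SUB r0<-Add2 // r0:Add2,r1:Add1,r2:2,r3:4
cycle 3: issue MUL r3<-Mul1 // r0:Add2,r1:Add1,r2:2,r3:Mul1
cycle 4: CDB Add1=0; issue SUB r3<-Add1 // r0:Add2,r1:0,r2:2,r3:Add1
cycle 5: CDB Add2=-2; issue SUB r2<-Add2 // r0:-2,r1:0,r2:Add2,r3:Add1
cycle 6: - // r0:-2,r1:0,r2:Add2,r3:Add1
cycle 7: - // r0:-2,r1:0,r2:Add2,r3:Add1
cycle 8: CDB Add2=2 // r0:-2,r1:0,r2:2,r3:Add1
cycle 9: CDB Mul1=16 // r0:-2,r1:0,r2:2,r3:Add1
cycle 10: - // r0:-2,r1:0,r2:2,r3:Add1
cycle 11: - // r0:-2,r1:0,r2:2,r3:Add1
cycle 12: CDB Add1=16 // r0:-2,r1:0,r2:2,r3:16

STATUS = VALUE 16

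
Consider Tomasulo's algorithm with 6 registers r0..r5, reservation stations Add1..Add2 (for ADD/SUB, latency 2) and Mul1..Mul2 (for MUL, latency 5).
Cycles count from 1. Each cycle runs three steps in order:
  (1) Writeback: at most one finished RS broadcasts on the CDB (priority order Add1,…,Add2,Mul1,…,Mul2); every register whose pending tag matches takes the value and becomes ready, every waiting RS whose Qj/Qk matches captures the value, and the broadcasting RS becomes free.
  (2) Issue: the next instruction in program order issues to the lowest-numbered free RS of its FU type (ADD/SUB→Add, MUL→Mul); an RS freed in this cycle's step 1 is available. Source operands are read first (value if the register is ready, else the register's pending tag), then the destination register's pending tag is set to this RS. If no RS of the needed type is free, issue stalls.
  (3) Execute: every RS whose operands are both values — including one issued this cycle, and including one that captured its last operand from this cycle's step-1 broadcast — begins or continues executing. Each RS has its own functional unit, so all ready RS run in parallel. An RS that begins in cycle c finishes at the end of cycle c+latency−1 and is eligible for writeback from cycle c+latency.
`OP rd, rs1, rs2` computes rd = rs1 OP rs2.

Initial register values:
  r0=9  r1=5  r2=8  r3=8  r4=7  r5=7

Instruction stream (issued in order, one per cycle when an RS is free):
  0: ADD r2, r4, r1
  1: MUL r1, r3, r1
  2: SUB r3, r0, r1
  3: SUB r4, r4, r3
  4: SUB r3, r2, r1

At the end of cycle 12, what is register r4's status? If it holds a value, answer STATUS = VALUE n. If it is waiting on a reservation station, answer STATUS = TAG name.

STATUS = VALUE 38

cycle 1: issue ADD r2<-Add1 // r0:9,r1:5,r2:Add1,r3:8,r4:7,r5:7
cycle 2: issue MUL r1<-Mul1 // r0:9,r1:Mul1,r2:Add1,r3:8,r4:7,r5:7
cycle 3: CDB Add1=12; issue SUB r3<-Add1 // r0:9,r1:Mul1,r2:12,r3:Add1,r4:7,r5:7
cycle 4: issue SUB r4<-Add2 // r0:9,r1:Mul1,r2:12,r3:Add1,r4:Add2,r5:7
cycle 5: stall // r0:9,r1:Mul1,r2:12,r3:Add1,r4:Add2,r5:7
cycle 6: stall // r0:9,r1:Mul1,r2:12,r3:Add1,r4:Add2,r5:7
cycle 7: CDB Mul1=40; stall // r0:9,r1:40,r2:12,r3:Add1,r4:Add2,r5:7
cycle 8: stall // r0:9,r1:40,r2:12,r3:Add1,r4:Add2,r5:7
cycle 9: CDB Add1=-31; issue SUB r3<-Add1 // r0:9,r1:40,r2:12,r3:Add1,r4:Add2,r5:7
cycle 10: - // r0:9,r1:40,r2:12,r3:Add1,r4:Add2,r5:7
cycle 11: CDB Add1=-28 // r0:9,r1:40,r2:12,r3:-28,r4:Add2,r5:7
cycle 12: CDB Add2=38 // r0:9,r1:40,r2:12,r3:-28,r4:38,r5:7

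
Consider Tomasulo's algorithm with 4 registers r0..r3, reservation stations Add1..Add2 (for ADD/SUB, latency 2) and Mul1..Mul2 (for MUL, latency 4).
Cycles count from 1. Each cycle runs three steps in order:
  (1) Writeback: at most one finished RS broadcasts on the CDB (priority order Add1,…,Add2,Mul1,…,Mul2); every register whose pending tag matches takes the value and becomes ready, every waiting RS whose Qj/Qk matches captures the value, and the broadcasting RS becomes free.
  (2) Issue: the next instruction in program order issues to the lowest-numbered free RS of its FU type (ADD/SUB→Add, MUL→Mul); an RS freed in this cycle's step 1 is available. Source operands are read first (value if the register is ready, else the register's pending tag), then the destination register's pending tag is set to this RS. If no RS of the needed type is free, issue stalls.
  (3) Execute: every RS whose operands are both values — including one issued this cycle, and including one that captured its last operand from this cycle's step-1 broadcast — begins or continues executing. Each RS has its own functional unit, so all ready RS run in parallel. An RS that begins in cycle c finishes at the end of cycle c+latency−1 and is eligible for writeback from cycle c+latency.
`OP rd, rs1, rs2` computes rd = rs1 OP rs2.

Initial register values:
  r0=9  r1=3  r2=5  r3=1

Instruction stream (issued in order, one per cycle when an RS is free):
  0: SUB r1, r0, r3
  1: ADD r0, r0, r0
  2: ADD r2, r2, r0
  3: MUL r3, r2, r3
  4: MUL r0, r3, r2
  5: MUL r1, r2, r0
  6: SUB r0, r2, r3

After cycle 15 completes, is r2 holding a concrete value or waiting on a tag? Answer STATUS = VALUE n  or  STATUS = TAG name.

STATUS = VALUE 23

  c1: issue SUB r1<-Add1  regs: r0:9,r1:Add1,r2:5,r3:1
  c2: issue ADD r0<-Add2  regs: r0:Add2,r1:Add1,r2:5,r3:1
  c3: CDB Add1=8; issue ADD r2<-Add1  regs: r0:Add2,r1:8,r2:Add1,r3:1
  c4: CDB Add2=18; issue MUL r3<-Mul1  regs: r0:18,r1:8,r2:Add1,r3:Mul1
  c5: issue MUL r0<-Mul2  regs: r0:Mul2,r1:8,r2:Add1,r3:Mul1
  c6: CDB Add1=23; stall  regs: r0:Mul2,r1:8,r2:23,r3:Mul1
  c7: stall  regs: r0:Mul2,r1:8,r2:23,r3:Mul1
  c8: stall  regs: r0:Mul2,r1:8,r2:23,r3:Mul1
  c9: stall  regs: r0:Mul2,r1:8,r2:23,r3:Mul1
  c10: CDB Mul1=23; issue MUL r1<-Mul1  regs: r0:Mul2,r1:Mul1,r2:23,r3:23
  c11: issue SUB r0<-Add1  regs: r0:Add1,r1:Mul1,r2:23,r3:23
  c12: -  regs: r0:Add1,r1:Mul1,r2:23,r3:23
  c13: CDB Add1=0  regs: r0:0,r1:Mul1,r2:23,r3:23
  c14: CDB Mul2=529  regs: r0:0,r1:Mul1,r2:23,r3:23
  c15: -  regs: r0:0,r1:Mul1,r2:23,r3:23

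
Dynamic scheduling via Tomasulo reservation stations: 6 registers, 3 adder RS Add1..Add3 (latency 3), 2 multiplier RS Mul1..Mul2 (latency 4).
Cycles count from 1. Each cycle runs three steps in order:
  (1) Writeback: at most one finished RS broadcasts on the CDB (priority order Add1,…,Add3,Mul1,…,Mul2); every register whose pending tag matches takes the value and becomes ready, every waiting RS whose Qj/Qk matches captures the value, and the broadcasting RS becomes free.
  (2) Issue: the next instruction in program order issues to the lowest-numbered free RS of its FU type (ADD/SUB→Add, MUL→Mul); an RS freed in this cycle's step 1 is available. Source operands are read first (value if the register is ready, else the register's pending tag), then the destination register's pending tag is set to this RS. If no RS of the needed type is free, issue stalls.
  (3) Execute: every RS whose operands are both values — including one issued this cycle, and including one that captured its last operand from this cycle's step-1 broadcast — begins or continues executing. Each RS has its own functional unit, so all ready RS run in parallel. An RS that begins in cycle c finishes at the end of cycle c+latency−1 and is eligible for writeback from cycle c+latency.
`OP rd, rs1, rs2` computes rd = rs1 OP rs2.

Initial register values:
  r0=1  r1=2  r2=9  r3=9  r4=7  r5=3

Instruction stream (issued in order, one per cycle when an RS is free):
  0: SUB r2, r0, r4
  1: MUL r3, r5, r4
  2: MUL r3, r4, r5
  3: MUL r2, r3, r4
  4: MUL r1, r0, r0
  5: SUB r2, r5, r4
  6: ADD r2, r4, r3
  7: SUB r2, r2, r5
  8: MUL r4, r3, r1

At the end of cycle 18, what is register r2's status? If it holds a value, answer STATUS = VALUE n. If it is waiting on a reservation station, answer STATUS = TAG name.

STATUS = VALUE 25

  c1: issue SUB r2<-Add1  regs: r0:1,r1:2,r2:Add1,r3:9,r4:7,r5:3
  c2: issue MUL r3<-Mul1  regs: r0:1,r1:2,r2:Add1,r3:Mul1,r4:7,r5:3
  c3: issue MUL r3<-Mul2  regs: r0:1,r1:2,r2:Add1,r3:Mul2,r4:7,r5:3
  c4: CDB Add1=-6; stall  regs: r0:1,r1:2,r2:-6,r3:Mul2,r4:7,r5:3
  c5: stall  regs: r0:1,r1:2,r2:-6,r3:Mul2,r4:7,r5:3
  c6: CDB Mul1=21; issue MUL r2<-Mul1  regs: r0:1,r1:2,r2:Mul1,r3:Mul2,r4:7,r5:3
  c7: CDB Mul2=21; issue MUL r1<-Mul2  regs: r0:1,r1:Mul2,r2:Mul1,r3:21,r4:7,r5:3
  c8: issue SUB r2<-Add1  regs: r0:1,r1:Mul2,r2:Add1,r3:21,r4:7,r5:3
  c9: issue ADD r2<-Add2  regs: r0:1,r1:Mul2,r2:Add2,r3:21,r4:7,r5:3
  c10: issue SUB r2<-Add3  regs: r0:1,r1:Mul2,r2:Add3,r3:21,r4:7,r5:3
  c11: CDB Add1=-4; stall  regs: r0:1,r1:Mul2,r2:Add3,r3:21,r4:7,r5:3
  c12: CDB Add2=28; stall  regs: r0:1,r1:Mul2,r2:Add3,r3:21,r4:7,r5:3
  c13: CDB Mul1=147; issue MUL r4<-Mul1  regs: r0:1,r1:Mul2,r2:Add3,r3:21,r4:Mul1,r5:3
  c14: CDB Mul2=1  regs: r0:1,r1:1,r2:Add3,r3:21,r4:Mul1,r5:3
  c15: CDB Add3=25  regs: r0:1,r1:1,r2:25,r3:21,r4:Mul1,r5:3
  c16: -  regs: r0:1,r1:1,r2:25,r3:21,r4:Mul1,r5:3
  c17: -  regs: r0:1,r1:1,r2:25,r3:21,r4:Mul1,r5:3
  c18: CDB Mul1=21  regs: r0:1,r1:1,r2:25,r3:21,r4:21,r5:3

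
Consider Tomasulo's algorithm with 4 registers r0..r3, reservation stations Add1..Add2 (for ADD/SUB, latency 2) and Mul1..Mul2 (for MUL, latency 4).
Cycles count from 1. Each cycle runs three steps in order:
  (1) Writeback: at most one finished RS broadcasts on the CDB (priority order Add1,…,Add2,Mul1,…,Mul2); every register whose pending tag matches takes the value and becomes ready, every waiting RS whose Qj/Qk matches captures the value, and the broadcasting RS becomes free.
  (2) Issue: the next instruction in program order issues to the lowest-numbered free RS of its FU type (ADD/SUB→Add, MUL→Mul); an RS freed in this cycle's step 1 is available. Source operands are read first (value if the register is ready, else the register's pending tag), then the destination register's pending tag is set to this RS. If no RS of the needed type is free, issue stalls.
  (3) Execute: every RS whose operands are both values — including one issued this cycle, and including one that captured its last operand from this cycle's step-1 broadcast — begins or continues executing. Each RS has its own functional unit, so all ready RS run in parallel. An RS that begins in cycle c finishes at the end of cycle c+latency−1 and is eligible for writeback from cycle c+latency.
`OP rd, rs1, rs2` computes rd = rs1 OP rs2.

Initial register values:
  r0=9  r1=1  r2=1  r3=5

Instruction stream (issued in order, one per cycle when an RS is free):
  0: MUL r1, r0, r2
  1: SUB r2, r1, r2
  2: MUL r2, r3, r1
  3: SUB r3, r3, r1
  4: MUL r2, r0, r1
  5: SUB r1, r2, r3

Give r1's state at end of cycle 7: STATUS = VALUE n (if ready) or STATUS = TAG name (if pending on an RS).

  c1: issue MUL r1<-Mul1  regs: r0:9,r1:Mul1,r2:1,r3:5
  c2: issue SUB r2<-Add1  regs: r0:9,r1:Mul1,r2:Add1,r3:5
  c3: issue MUL r2<-Mul2  regs: r0:9,r1:Mul1,r2:Mul2,r3:5
  c4: issue SUB r3<-Add2  regs: r0:9,r1:Mul1,r2:Mul2,r3:Add2
  c5: CDB Mul1=9; issue MUL r2<-Mul1  regs: r0:9,r1:9,r2:Mul1,r3:Add2
  c6: stall  regs: r0:9,r1:9,r2:Mul1,r3:Add2
  c7: CDB Add1=8; issue SUB r1<-Add1  regs: r0:9,r1:Add1,r2:Mul1,r3:Add2

STATUS = TAG Add1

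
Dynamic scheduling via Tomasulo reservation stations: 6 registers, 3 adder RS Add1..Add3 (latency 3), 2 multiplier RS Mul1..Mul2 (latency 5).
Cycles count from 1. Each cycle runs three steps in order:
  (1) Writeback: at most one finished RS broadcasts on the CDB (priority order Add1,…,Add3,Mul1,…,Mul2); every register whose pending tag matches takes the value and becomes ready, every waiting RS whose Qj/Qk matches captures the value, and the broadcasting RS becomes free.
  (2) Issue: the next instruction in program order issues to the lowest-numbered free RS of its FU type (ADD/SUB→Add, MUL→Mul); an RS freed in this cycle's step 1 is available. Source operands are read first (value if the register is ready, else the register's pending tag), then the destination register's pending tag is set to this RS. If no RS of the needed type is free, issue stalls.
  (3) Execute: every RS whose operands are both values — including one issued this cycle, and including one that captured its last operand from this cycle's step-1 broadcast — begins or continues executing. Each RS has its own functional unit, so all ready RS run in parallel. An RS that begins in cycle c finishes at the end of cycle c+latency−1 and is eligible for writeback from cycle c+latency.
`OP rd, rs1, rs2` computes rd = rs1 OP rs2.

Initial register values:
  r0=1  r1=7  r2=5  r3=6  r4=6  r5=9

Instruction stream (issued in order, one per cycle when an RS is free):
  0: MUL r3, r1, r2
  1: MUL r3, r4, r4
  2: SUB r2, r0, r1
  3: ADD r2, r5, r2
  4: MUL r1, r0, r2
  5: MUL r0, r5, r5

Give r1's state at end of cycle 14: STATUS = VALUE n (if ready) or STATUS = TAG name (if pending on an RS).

STATUS = VALUE 3

cycle 1: issue MUL r3<-Mul1 // r0:1,r1:7,r2:5,r3:Mul1,r4:6,r5:9
cycle 2: issue MUL r3<-Mul2 // r0:1,r1:7,r2:5,r3:Mul2,r4:6,r5:9
cycle 3: issue SUB r2<-Add1 // r0:1,r1:7,r2:Add1,r3:Mul2,r4:6,r5:9
cycle 4: issue ADD r2<-Add2 // r0:1,r1:7,r2:Add2,r3:Mul2,r4:6,r5:9
cycle 5: stall // r0:1,r1:7,r2:Add2,r3:Mul2,r4:6,r5:9
cycle 6: CDB Add1=-6; stall // r0:1,r1:7,r2:Add2,r3:Mul2,r4:6,r5:9
cycle 7: CDB Mul1=35; issue MUL r1<-Mul1 // r0:1,r1:Mul1,r2:Add2,r3:Mul2,r4:6,r5:9
cycle 8: CDB Mul2=36; issue MUL r0<-Mul2 // r0:Mul2,r1:Mul1,r2:Add2,r3:36,r4:6,r5:9
cycle 9: CDB Add2=3 // r0:Mul2,r1:Mul1,r2:3,r3:36,r4:6,r5:9
cycle 10: - // r0:Mul2,r1:Mul1,r2:3,r3:36,r4:6,r5:9
cycle 11: - // r0:Mul2,r1:Mul1,r2:3,r3:36,r4:6,r5:9
cycle 12: - // r0:Mul2,r1:Mul1,r2:3,r3:36,r4:6,r5:9
cycle 13: CDB Mul2=81 // r0:81,r1:Mul1,r2:3,r3:36,r4:6,r5:9
cycle 14: CDB Mul1=3 // r0:81,r1:3,r2:3,r3:36,r4:6,r5:9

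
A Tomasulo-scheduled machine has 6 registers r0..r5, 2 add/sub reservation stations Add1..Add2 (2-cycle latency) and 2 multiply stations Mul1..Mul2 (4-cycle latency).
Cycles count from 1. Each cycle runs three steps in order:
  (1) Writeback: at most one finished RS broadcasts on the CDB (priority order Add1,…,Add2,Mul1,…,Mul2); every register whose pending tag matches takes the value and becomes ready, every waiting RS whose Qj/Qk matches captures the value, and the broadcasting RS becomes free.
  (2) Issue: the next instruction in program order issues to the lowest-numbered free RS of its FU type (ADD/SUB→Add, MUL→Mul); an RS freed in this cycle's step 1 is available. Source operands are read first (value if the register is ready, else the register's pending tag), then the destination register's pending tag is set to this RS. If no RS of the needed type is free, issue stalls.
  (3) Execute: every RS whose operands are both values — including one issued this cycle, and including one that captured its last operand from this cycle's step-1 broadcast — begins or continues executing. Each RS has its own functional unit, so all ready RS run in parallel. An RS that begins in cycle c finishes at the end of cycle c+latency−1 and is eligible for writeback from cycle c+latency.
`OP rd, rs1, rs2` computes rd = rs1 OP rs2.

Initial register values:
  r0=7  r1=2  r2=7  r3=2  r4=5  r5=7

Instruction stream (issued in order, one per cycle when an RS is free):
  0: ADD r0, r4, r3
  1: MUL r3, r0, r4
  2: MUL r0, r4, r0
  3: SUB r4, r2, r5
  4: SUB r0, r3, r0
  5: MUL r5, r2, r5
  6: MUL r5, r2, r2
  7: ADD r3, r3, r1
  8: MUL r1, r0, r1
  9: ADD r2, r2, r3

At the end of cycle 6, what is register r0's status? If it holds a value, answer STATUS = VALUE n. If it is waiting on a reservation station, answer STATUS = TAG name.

STATUS = TAG Add2

c1: issue ADD r0<-Add1 | r0:Add1,r1:2,r2:7,r3:2,r4:5,r5:7
c2: issue MUL r3<-Mul1 | r0:Add1,r1:2,r2:7,r3:Mul1,r4:5,r5:7
c3: CDB Add1=7; issue MUL r0<-Mul2 | r0:Mul2,r1:2,r2:7,r3:Mul1,r4:5,r5:7
c4: issue SUB r4<-Add1 | r0:Mul2,r1:2,r2:7,r3:Mul1,r4:Add1,r5:7
c5: issue SUB r0<-Add2 | r0:Add2,r1:2,r2:7,r3:Mul1,r4:Add1,r5:7
c6: CDB Add1=0; stall | r0:Add2,r1:2,r2:7,r3:Mul1,r4:0,r5:7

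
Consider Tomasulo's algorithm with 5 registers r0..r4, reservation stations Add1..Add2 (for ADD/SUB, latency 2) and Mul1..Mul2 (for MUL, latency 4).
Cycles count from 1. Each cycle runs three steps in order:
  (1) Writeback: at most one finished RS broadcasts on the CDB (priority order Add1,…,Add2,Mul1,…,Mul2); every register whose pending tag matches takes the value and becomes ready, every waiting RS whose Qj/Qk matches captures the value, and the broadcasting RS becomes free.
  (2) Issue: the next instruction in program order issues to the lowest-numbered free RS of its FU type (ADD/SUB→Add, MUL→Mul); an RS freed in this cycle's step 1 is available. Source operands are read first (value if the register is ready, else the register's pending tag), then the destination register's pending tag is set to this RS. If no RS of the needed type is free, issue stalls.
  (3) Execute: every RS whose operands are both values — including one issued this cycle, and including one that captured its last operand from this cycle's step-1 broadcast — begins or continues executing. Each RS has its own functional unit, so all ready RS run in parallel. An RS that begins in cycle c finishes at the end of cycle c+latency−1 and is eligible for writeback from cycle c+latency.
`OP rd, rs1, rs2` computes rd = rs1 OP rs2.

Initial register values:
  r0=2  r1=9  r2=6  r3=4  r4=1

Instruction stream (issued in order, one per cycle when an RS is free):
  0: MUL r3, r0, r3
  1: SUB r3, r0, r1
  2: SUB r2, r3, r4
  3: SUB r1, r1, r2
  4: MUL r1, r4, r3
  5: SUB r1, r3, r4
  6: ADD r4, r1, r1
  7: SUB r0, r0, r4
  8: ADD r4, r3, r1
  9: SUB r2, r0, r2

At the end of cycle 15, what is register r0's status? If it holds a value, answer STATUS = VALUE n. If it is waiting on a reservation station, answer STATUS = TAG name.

STATUS = VALUE 18

cycle 1: issue MUL r3<-Mul1 // r0:2,r1:9,r2:6,r3:Mul1,r4:1
cycle 2: issue SUB r3<-Add1 // r0:2,r1:9,r2:6,r3:Add1,r4:1
cycle 3: issue SUB r2<-Add2 // r0:2,r1:9,r2:Add2,r3:Add1,r4:1
cycle 4: CDB Add1=-7; issue SUB r1<-Add1 // r0:2,r1:Add1,r2:Add2,r3:-7,r4:1
cycle 5: CDB Mul1=8; issue MUL r1<-Mul1 // r0:2,r1:Mul1,r2:Add2,r3:-7,r4:1
cycle 6: CDB Add2=-8; issue SUB r1<-Add2 // r0:2,r1:Add2,r2:-8,r3:-7,r4:1
cycle 7: stall // r0:2,r1:Add2,r2:-8,r3:-7,r4:1
cycle 8: CDB Add1=17; issue ADD r4<-Add1 // r0:2,r1:Add2,r2:-8,r3:-7,r4:Add1
cycle 9: CDB Add2=-8; issue SUB r0<-Add2 // r0:Add2,r1:-8,r2:-8,r3:-7,r4:Add1
cycle 10: CDB Mul1=-7; stall // r0:Add2,r1:-8,r2:-8,r3:-7,r4:Add1
cycle 11: CDB Add1=-16; issue ADD r4<-Add1 // r0:Add2,r1:-8,r2:-8,r3:-7,r4:Add1
cycle 12: stall // r0:Add2,r1:-8,r2:-8,r3:-7,r4:Add1
cycle 13: CDB Add1=-15; issue SUB r2<-Add1 // r0:Add2,r1:-8,r2:Add1,r3:-7,r4:-15
cycle 14: CDB Add2=18 // r0:18,r1:-8,r2:Add1,r3:-7,r4:-15
cycle 15: - // r0:18,r1:-8,r2:Add1,r3:-7,r4:-15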